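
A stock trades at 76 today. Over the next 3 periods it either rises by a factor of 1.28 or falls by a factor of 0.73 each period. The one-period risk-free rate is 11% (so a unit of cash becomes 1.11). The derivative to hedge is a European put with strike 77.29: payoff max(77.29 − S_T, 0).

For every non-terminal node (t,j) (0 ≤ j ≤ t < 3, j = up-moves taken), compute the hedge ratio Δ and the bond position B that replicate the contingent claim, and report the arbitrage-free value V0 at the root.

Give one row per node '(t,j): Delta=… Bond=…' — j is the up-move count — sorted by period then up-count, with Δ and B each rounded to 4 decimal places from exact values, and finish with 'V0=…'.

No-arbitrage ⇒ martingale measure with p* = (R−d)/(u−d) = 0.6909.
At expiry t=3: V(3,0)=47.7247, V(3,1)=25.4495, V(3,2)=0.0000, V(3,3)=0.0000
Node (2,0) S=40.5004: V=(p*·25.4495+(1−p*)·47.7247)/1.11=29.1302; Δ=(25.4495−47.7247)/(51.8405−29.5653)=-1.0000; B=V−Δ·S=69.6306
Node (2,1) S=71.0144: V=(p*·0.0000+(1−p*)·25.4495)/1.11=7.0867; Δ=(0.0000−25.4495)/(90.8984−51.8405)=-0.6516; B=V−Δ·S=53.3585
Node (2,2) S=124.5184: V=(p*·0.0000+(1−p*)·0.0000)/1.11=0.0000; Δ=(0.0000−0.0000)/(159.3836−90.8984)=0.0000; B=V−Δ·S=0.0000
Node (1,0) S=55.4800: V=(p*·7.0867+(1−p*)·29.1302)/1.11=12.5226; Δ=(7.0867−29.1302)/(71.0144−40.5004)=-0.7224; B=V−Δ·S=52.6018
Node (1,1) S=97.2800: V=(p*·0.0000+(1−p*)·7.0867)/1.11=1.9734; Δ=(0.0000−7.0867)/(124.5184−71.0144)=-0.1325; B=V−Δ·S=14.8582
Node (0,0) S=76.0000: V=(p*·1.9734+(1−p*)·12.5226)/1.11=4.7154; Δ=(1.9734−12.5226)/(97.2800−55.4800)=-0.2524; B=V−Δ·S=23.8959
Root portfolio cost Δ·76+B reproduces V0=4.7154.

(0,0): Delta=-0.2524 Bond=23.8959
(1,0): Delta=-0.7224 Bond=52.6018
(1,1): Delta=-0.1325 Bond=14.8582
(2,0): Delta=-1.0000 Bond=69.6306
(2,1): Delta=-0.6516 Bond=53.3585
(2,2): Delta=0.0000 Bond=0.0000
V0=4.7154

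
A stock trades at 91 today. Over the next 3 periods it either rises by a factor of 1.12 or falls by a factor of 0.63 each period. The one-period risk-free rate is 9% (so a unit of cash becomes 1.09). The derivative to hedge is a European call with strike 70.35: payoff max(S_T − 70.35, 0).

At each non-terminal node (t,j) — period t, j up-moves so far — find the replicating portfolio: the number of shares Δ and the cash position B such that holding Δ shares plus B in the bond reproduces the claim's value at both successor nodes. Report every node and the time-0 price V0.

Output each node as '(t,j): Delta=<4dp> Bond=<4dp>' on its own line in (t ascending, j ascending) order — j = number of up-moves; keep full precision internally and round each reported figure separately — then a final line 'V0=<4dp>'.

Risk-neutral probability p* = (R−d)/(u−d) = (1.09−0.63)/(1.12−0.63) = 0.9388.
Terminal payoffs: V(3,0)=0.0000, V(3,1)=0.0000, V(3,2)=1.5648, V(3,3)=57.4984
  t=2,j=0: stock 36.1179 → up 40.4520 (V=0.0000), down 22.7543 (V=0.0000). Price 0.0000; hedge Δ=0.0000, bond B=0.0000.
  t=2,j=1: stock 64.2096 → up 71.9148 (V=1.5648), down 40.4520 (V=0.0000). Price 1.3477; hedge Δ=0.0497, bond B=-1.8457.
  t=2,j=2: stock 114.1504 → up 127.8484 (V=57.4984), down 71.9148 (V=1.5648). Price 49.6091; hedge Δ=1.0000, bond B=-64.5413.
  t=1,j=0: stock 57.3300 → up 64.2096 (V=1.3477), down 36.1179 (V=0.0000). Price 1.1607; hedge Δ=0.0480, bond B=-1.5896.
  t=1,j=1: stock 101.9200 → up 114.1504 (V=49.6091), down 64.2096 (V=1.3477). Price 42.8021; hedge Δ=0.9664, bond B=-55.6906.
  t=0,j=0: stock 91.0000 → up 101.9200 (V=42.8021), down 57.3300 (V=1.1607). Price 36.9290; hedge Δ=0.9339, bond B=-48.0535.
The time-0 hedge costs 36.9290, which is the no-arbitrage price.

(0,0): Delta=0.9339 Bond=-48.0535
(1,0): Delta=0.0480 Bond=-1.5896
(1,1): Delta=0.9664 Bond=-55.6906
(2,0): Delta=0.0000 Bond=0.0000
(2,1): Delta=0.0497 Bond=-1.8457
(2,2): Delta=1.0000 Bond=-64.5413
V0=36.9290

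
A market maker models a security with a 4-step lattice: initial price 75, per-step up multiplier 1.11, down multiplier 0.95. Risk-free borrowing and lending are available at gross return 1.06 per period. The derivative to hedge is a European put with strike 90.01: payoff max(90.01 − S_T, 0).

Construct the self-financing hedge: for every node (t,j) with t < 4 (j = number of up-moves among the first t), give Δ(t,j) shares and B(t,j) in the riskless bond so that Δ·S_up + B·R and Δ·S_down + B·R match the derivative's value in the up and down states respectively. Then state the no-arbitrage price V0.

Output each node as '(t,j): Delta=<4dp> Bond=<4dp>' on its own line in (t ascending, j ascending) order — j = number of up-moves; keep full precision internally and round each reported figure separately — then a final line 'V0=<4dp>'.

Since d<R<u, set p* = (R−d)/(u−d) = 0.6875; price each node as the discounted p*-expectation of its children.
Terminal payoffs: V(4,0)=28.9220, V(4,1)=18.6335, V(4,2)=6.6122, V(4,3)=0.0000, V(4,4)=0.0000
Node (3,0) S=64.3031: V=(p*·18.6335+(1−p*)·28.9220)/1.06=20.6120; Δ=(18.6335−28.9220)/(71.3765−61.0880)=-1.0000; B=V−Δ·S=84.9151
Node (3,1) S=75.1331: V=(p*·6.6122+(1−p*)·18.6335)/1.06=9.7820; Δ=(6.6122−18.6335)/(83.3978−71.3765)=-1.0000; B=V−Δ·S=84.9151
Node (3,2) S=87.7871: V=(p*·0.0000+(1−p*)·6.6122)/1.06=1.9494; Δ=(0.0000−6.6122)/(97.4437−83.3978)=-0.4708; B=V−Δ·S=43.2758
Node (3,3) S=102.5723: V=(p*·0.0000+(1−p*)·0.0000)/1.06=0.0000; Δ=(0.0000−0.0000)/(113.8553−97.4437)=0.0000; B=V−Δ·S=0.0000
Node (2,0) S=67.6875: V=(p*·9.7820+(1−p*)·20.6120)/1.06=12.4211; Δ=(9.7820−20.6120)/(75.1331−64.3031)=-1.0000; B=V−Δ·S=80.1086
Node (2,1) S=79.0875: V=(p*·1.9494+(1−p*)·9.7820)/1.06=4.1482; Δ=(1.9494−9.7820)/(87.7871−75.1331)=-0.6190; B=V−Δ·S=53.1020
Node (2,2) S=92.4075: V=(p*·0.0000+(1−p*)·1.9494)/1.06=0.5747; Δ=(0.0000−1.9494)/(102.5723−87.7871)=-0.1318; B=V−Δ·S=12.7582
Node (1,0) S=71.2500: V=(p*·4.1482+(1−p*)·12.4211)/1.06=6.3523; Δ=(4.1482−12.4211)/(79.0875−67.6875)=-0.7257; B=V−Δ·S=58.0580
Node (1,1) S=83.2500: V=(p*·0.5747+(1−p*)·4.1482)/1.06=1.5957; Δ=(0.5747−4.1482)/(92.4075−79.0875)=-0.2683; B=V−Δ·S=23.9298
Node (0,0) S=75.0000: V=(p*·1.5957+(1−p*)·6.3523)/1.06=2.9077; Δ=(1.5957−6.3523)/(83.2500−71.2500)=-0.3964; B=V−Δ·S=32.6367
Self-financing check: at every node Δ·S+B equals the discounted successor values.

(0,0): Delta=-0.3964 Bond=32.6367
(1,0): Delta=-0.7257 Bond=58.0580
(1,1): Delta=-0.2683 Bond=23.9298
(2,0): Delta=-1.0000 Bond=80.1086
(2,1): Delta=-0.6190 Bond=53.1020
(2,2): Delta=-0.1318 Bond=12.7582
(3,0): Delta=-1.0000 Bond=84.9151
(3,1): Delta=-1.0000 Bond=84.9151
(3,2): Delta=-0.4708 Bond=43.2758
(3,3): Delta=0.0000 Bond=0.0000
V0=2.9077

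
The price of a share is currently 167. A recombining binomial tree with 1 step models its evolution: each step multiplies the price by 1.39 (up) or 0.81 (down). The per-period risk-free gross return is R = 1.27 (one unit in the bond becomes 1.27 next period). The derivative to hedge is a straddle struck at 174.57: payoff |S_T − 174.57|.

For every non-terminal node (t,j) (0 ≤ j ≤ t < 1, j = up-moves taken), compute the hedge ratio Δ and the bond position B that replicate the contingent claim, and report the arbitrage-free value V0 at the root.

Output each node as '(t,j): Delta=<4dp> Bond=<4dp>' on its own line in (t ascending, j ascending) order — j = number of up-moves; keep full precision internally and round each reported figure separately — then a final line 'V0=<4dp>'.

(0,0): Delta=0.1885 Bond=10.8653
V0=42.3481

No-arbitrage ⇒ martingale measure with p* = (R−d)/(u−d) = 0.7931.
Terminal values V(1,·): V(1,0)=39.3000, V(1,1)=57.5600
(0,0): S=167.0000. Δ = (V_up−V_dn)/(S_up−S_dn) = (57.5600−39.3000)/(232.1300−135.2700) = 0.1885. V = [p*·57.5600 + (1−p*)·39.3000]/1.27 = 42.3481. B = V − Δ·S = 10.8653.
Each (Δ,B) replicates both successor values, so the strategy is self-financing and V0 is arbitrage-free.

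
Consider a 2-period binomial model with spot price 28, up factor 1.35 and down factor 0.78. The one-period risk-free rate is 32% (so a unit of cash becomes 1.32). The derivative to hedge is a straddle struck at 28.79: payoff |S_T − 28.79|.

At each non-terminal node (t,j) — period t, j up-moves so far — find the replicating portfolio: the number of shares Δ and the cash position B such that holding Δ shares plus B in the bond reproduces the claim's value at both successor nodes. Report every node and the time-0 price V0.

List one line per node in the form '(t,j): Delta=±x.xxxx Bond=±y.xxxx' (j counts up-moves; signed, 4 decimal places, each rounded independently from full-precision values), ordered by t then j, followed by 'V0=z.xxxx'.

Under the risk-neutral measure, an up-move has probability p* = (R−d)/(u−d) = 0.9474 and values discount at R = 1.32.
Payoff layer (t=2): V(2,0)=11.7548, V(2,1)=0.6940, V(2,2)=22.2400
Node (1,0) S=21.8400: V=(p*·0.6940+(1−p*)·11.7548)/1.32=0.9668; Δ=(0.6940−11.7548)/(29.4840−17.0352)=-0.8885; B=V−Δ·S=20.3717
Node (1,1) S=37.8000: V=(p*·22.2400+(1−p*)·0.6940)/1.32=15.9894; Δ=(22.2400−0.6940)/(51.0300−29.4840)=1.0000; B=V−Δ·S=-21.8106
Node (0,0) S=28.0000: V=(p*·15.9894+(1−p*)·0.9668)/1.32=11.5142; Δ=(15.9894−0.9668)/(37.8000−21.8400)=0.9413; B=V−Δ·S=-14.8413
Check: Δ(0,0)·S0 + B(0,0) = 11.5142 = V0.

(0,0): Delta=0.9413 Bond=-14.8413
(1,0): Delta=-0.8885 Bond=20.3717
(1,1): Delta=1.0000 Bond=-21.8106
V0=11.5142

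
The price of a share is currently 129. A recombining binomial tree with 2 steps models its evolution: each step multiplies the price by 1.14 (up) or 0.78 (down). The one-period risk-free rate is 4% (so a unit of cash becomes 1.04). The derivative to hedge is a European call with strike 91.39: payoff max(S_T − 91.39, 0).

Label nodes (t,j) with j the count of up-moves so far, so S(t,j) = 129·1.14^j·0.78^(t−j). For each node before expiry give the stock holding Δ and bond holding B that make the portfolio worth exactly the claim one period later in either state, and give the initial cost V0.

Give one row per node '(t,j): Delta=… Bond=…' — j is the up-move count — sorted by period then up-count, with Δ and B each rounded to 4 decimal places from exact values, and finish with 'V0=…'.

(0,0): Delta=0.9258 Bond=-73.9988
(1,0): Delta=0.6437 Bond=-48.5767
(1,1): Delta=1.0000 Bond=-87.8750
V0=45.4255

Since d<R<u, set p* = (R−d)/(u−d) = 0.7222; price each node as the discounted p*-expectation of its children.
Terminal values V(2,·): V(2,0)=0.0000, V(2,1)=23.3168, V(2,2)=76.2584
  t=1,j=0: stock 100.6200 → up 114.7068 (V=23.3168), down 78.4836 (V=0.0000). Price 16.1922; hedge Δ=0.6437, bond B=-48.5767.
  t=1,j=1: stock 147.0600 → up 167.6484 (V=76.2584), down 114.7068 (V=23.3168). Price 59.1850; hedge Δ=1.0000, bond B=-87.8750.
  t=0,j=0: stock 129.0000 → up 147.0600 (V=59.1850), down 100.6200 (V=16.1922). Price 45.4255; hedge Δ=0.9258, bond B=-73.9988.
Each (Δ,B) replicates both successor values, so the strategy is self-financing and V0 is arbitrage-free.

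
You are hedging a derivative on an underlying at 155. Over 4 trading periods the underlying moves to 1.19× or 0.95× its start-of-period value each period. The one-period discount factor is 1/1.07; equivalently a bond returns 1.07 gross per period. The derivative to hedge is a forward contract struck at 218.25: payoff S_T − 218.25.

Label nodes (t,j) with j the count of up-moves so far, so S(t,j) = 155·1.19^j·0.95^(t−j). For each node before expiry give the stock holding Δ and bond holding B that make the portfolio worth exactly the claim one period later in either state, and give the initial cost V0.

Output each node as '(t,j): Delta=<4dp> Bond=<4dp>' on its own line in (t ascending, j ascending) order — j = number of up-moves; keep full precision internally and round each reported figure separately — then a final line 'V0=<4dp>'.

Since d<R<u, set p* = (R−d)/(u−d) = 0.5000; price each node as the discounted p*-expectation of its children.
Terminal payoffs: V(4,0)=-92.0015, V(4,1)=-60.1072, V(4,2)=-20.1553, V(4,3)=29.8897, V(4,4)=92.5776
(3,0): S=132.8931. Δ = (V_up−V_dn)/(S_up−S_dn) = (-60.1072−-92.0015)/(158.1428−126.2485) = 1.0000. V = [p*·-60.1072 + (1−p*)·-92.0015]/1.07 = -71.0788. B = V − Δ·S = -203.9720.
(3,1): S=166.4661. Δ = (V_up−V_dn)/(S_up−S_dn) = (-20.1553−-60.1072)/(198.0947−158.1428) = 1.0000. V = [p*·-20.1553 + (1−p*)·-60.1072]/1.07 = -37.5058. B = V − Δ·S = -203.9720.
(3,2): S=208.5207. Δ = (V_up−V_dn)/(S_up−S_dn) = (29.8897−-20.1553)/(248.1397−198.0947) = 1.0000. V = [p*·29.8897 + (1−p*)·-20.1553]/1.07 = 4.5488. B = V − Δ·S = -203.9720.
(3,3): S=261.1996. Δ = (V_up−V_dn)/(S_up−S_dn) = (92.5776−29.8897)/(310.8276−248.1397) = 1.0000. V = [p*·92.5776 + (1−p*)·29.8897]/1.07 = 57.2277. B = V − Δ·S = -203.9720.
(2,0): S=139.8875. Δ = (V_up−V_dn)/(S_up−S_dn) = (-37.5058−-71.0788)/(166.4661−132.8931) = 1.0000. V = [p*·-37.5058 + (1−p*)·-71.0788]/1.07 = -50.7405. B = V − Δ·S = -190.6280.
(2,1): S=175.2275. Δ = (V_up−V_dn)/(S_up−S_dn) = (4.5488−-37.5058)/(208.5207−166.4661) = 1.0000. V = [p*·4.5488 + (1−p*)·-37.5058]/1.07 = -15.4005. B = V − Δ·S = -190.6280.
(2,2): S=219.4955. Δ = (V_up−V_dn)/(S_up−S_dn) = (57.2277−4.5488)/(261.1996−208.5207) = 1.0000. V = [p*·57.2277 + (1−p*)·4.5488]/1.07 = 28.8675. B = V − Δ·S = -190.6280.
(1,0): S=147.2500. Δ = (V_up−V_dn)/(S_up−S_dn) = (-15.4005−-50.7405)/(175.2275−139.8875) = 1.0000. V = [p*·-15.4005 + (1−p*)·-50.7405]/1.07 = -30.9070. B = V − Δ·S = -178.1570.
(1,1): S=184.4500. Δ = (V_up−V_dn)/(S_up−S_dn) = (28.8675−-15.4005)/(219.4955−175.2275) = 1.0000. V = [p*·28.8675 + (1−p*)·-15.4005]/1.07 = 6.2930. B = V − Δ·S = -178.1570.
(0,0): S=155.0000. Δ = (V_up−V_dn)/(S_up−S_dn) = (6.2930−-30.9070)/(184.4500−147.2500) = 1.0000. V = [p*·6.2930 + (1−p*)·-30.9070]/1.07 = -11.5019. B = V − Δ·S = -166.5019.
Check: Δ(0,0)·S0 + B(0,0) = -11.5019 = V0.

(0,0): Delta=1.0000 Bond=-166.5019
(1,0): Delta=1.0000 Bond=-178.1570
(1,1): Delta=1.0000 Bond=-178.1570
(2,0): Delta=1.0000 Bond=-190.6280
(2,1): Delta=1.0000 Bond=-190.6280
(2,2): Delta=1.0000 Bond=-190.6280
(3,0): Delta=1.0000 Bond=-203.9720
(3,1): Delta=1.0000 Bond=-203.9720
(3,2): Delta=1.0000 Bond=-203.9720
(3,3): Delta=1.0000 Bond=-203.9720
V0=-11.5019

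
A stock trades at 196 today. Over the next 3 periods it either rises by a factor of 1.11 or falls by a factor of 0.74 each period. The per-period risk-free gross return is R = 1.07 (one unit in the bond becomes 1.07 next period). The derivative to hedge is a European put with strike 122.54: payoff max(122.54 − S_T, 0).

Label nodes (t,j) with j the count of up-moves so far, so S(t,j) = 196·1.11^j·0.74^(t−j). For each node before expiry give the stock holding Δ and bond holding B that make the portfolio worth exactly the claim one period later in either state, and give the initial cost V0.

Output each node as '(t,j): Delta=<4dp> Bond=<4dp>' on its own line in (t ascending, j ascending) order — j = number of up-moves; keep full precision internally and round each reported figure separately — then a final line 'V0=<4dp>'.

Since d<R<u, set p* = (R−d)/(u−d) = 0.8919; price each node as the discounted p*-expectation of its children.
Payoff layer (t=3): V(3,0)=43.1161, V(3,1)=3.4041, V(3,2)=0.0000, V(3,3)=0.0000
  t=2,j=0: stock 107.3296 → up 119.1359 (V=3.4041), down 79.4239 (V=43.1161). Price 7.1938; hedge Δ=-1.0000, bond B=114.5234.
  t=2,j=1: stock 160.9944 → up 178.7038 (V=0.0000), down 119.1359 (V=3.4041). Price 0.3439; hedge Δ=-0.0571, bond B=9.5443.
  t=2,j=2: stock 241.4916 → up 268.0557 (V=0.0000), down 178.7038 (V=0.0000). Price 0.0000; hedge Δ=0.0000, bond B=0.0000.
  t=1,j=0: stock 145.0400 → up 160.9944 (V=0.3439), down 107.3296 (V=7.1938). Price 1.0135; hedge Δ=-0.1276, bond B=19.5266.
  t=1,j=1: stock 217.5600 → up 241.4916 (V=0.0000), down 160.9944 (V=0.3439). Price 0.0348; hedge Δ=-0.0043, bond B=0.9643.
  t=0,j=0: stock 196.0000 → up 217.5600 (V=0.0348), down 145.0400 (V=1.0135). Price 0.1314; hedge Δ=-0.0135, bond B=2.7767.
Check: Δ(0,0)·S0 + B(0,0) = 0.1314 = V0.

(0,0): Delta=-0.0135 Bond=2.7767
(1,0): Delta=-0.1276 Bond=19.5266
(1,1): Delta=-0.0043 Bond=0.9643
(2,0): Delta=-1.0000 Bond=114.5234
(2,1): Delta=-0.0571 Bond=9.5443
(2,2): Delta=0.0000 Bond=0.0000
V0=0.1314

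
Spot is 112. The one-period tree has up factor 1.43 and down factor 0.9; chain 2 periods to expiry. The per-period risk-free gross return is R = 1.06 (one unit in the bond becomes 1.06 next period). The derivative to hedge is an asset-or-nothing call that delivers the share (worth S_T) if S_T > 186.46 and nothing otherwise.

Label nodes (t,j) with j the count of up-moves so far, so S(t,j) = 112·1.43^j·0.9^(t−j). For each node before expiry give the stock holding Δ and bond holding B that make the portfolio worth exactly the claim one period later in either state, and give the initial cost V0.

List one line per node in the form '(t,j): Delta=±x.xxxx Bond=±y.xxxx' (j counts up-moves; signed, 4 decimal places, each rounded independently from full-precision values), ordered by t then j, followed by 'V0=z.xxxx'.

(0,0): Delta=1.0988 Bond=-104.4935
(1,0): Delta=0.0000 Bond=0.0000
(1,1): Delta=2.6981 Bond=-366.9027
V0=18.5766

Under the risk-neutral measure, an up-move has probability p* = (R−d)/(u−d) = 0.3019 and values discount at R = 1.06.
Terminal payoffs: V(2,0)=0.0000, V(2,1)=0.0000, V(2,2)=229.0288
(1,0): S=100.8000. Δ = (V_up−V_dn)/(S_up−S_dn) = (0.0000−0.0000)/(144.1440−90.7200) = 0.0000. V = [p*·0.0000 + (1−p*)·0.0000]/1.06 = 0.0000. B = V − Δ·S = 0.0000.
(1,1): S=160.1600. Δ = (V_up−V_dn)/(S_up−S_dn) = (229.0288−0.0000)/(229.0288−144.1440) = 2.6981. V = [p*·229.0288 + (1−p*)·0.0000]/1.06 = 65.2271. B = V − Δ·S = -366.9027.
(0,0): S=112.0000. Δ = (V_up−V_dn)/(S_up−S_dn) = (65.2271−0.0000)/(160.1600−100.8000) = 1.0988. V = [p*·65.2271 + (1−p*)·0.0000]/1.06 = 18.5766. B = V − Δ·S = -104.4935.
Check: Δ(0,0)·S0 + B(0,0) = 18.5766 = V0.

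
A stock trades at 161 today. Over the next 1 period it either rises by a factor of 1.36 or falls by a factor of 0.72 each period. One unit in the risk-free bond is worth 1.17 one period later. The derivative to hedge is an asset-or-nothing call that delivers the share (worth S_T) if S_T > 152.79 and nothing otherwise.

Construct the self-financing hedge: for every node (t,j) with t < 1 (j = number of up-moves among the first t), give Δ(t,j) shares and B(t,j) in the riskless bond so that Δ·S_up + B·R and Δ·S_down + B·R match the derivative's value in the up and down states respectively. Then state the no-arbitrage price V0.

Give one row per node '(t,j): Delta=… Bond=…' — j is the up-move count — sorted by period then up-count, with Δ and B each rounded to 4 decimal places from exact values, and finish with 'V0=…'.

(0,0): Delta=2.1250 Bond=-210.5385
V0=131.5865

Risk-neutral probability p* = (R−d)/(u−d) = (1.17−0.72)/(1.36−0.72) = 0.7031.
Terminal values V(1,·): V(1,0)=0.0000, V(1,1)=218.9600
  t=0,j=0: stock 161.0000 → up 218.9600 (V=218.9600), down 115.9200 (V=0.0000). Price 131.5865; hedge Δ=2.1250, bond B=-210.5385.
Self-financing check: at every node Δ·S+B equals the discounted successor values.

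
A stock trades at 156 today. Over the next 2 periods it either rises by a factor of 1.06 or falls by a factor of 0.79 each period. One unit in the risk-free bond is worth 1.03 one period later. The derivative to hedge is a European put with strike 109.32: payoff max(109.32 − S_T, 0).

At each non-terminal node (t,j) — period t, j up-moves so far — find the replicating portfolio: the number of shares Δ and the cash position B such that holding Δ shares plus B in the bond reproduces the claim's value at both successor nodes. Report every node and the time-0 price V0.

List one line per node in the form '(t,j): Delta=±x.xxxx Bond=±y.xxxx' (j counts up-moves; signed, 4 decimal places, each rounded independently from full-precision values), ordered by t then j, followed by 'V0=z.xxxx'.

(0,0): Delta=-0.0306 Bond=4.9178
(1,0): Delta=-0.3594 Bond=45.5880
(1,1): Delta=0.0000 Bond=0.0000
V0=0.1392

No-arbitrage ⇒ martingale measure with p* = (R−d)/(u−d) = 0.8889.
Terminal payoffs: V(2,0)=11.9604, V(2,1)=0.0000, V(2,2)=0.0000
Node (1,0) S=123.2400: V=(p*·0.0000+(1−p*)·11.9604)/1.03=1.2902; Δ=(0.0000−11.9604)/(130.6344−97.3596)=-0.3594; B=V−Δ·S=45.5880
Node (1,1) S=165.3600: V=(p*·0.0000+(1−p*)·0.0000)/1.03=0.0000; Δ=(0.0000−0.0000)/(175.2816−130.6344)=0.0000; B=V−Δ·S=0.0000
Node (0,0) S=156.0000: V=(p*·0.0000+(1−p*)·1.2902)/1.03=0.1392; Δ=(0.0000−1.2902)/(165.3600−123.2400)=-0.0306; B=V−Δ·S=4.9178
Each (Δ,B) replicates both successor values, so the strategy is self-financing and V0 is arbitrage-free.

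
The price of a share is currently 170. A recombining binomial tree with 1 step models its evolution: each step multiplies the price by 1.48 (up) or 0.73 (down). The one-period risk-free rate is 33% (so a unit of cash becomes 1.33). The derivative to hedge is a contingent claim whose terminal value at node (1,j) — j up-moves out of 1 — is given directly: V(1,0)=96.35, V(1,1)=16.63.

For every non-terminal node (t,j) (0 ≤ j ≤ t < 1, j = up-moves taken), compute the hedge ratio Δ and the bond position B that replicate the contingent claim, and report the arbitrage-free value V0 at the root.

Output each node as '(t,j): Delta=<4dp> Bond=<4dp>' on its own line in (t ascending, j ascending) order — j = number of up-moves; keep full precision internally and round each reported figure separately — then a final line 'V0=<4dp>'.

(0,0): Delta=-0.6253 Bond=130.7851
V0=24.4917

Under the risk-neutral measure, an up-move has probability p* = (R−d)/(u−d) = 0.8000 and values discount at R = 1.33.
Terminal payoffs: V(1,0)=96.3500, V(1,1)=16.6300
  t=0,j=0: stock 170.0000 → up 251.6000 (V=16.6300), down 124.1000 (V=96.3500). Price 24.4917; hedge Δ=-0.6253, bond B=130.7851.
Check: Δ(0,0)·S0 + B(0,0) = 24.4917 = V0.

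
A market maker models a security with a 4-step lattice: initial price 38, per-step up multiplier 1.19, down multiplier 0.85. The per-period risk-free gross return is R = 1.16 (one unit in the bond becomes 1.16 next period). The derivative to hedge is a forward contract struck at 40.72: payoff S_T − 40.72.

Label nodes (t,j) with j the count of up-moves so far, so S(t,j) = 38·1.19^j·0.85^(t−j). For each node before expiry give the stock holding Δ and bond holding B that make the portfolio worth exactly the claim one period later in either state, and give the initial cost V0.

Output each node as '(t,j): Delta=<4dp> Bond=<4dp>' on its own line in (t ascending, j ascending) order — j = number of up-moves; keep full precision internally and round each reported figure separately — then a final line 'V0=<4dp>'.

The replicating-portfolio and risk-neutral prices coincide; use p* = (1.16−0.85)/(1.19−0.85) = 0.9118 for the latter.
Payoff layer (t=4): V(4,0)=-20.8838, V(4,1)=-12.9493, V(4,2)=-1.8410, V(4,3)=13.7106, V(4,4)=35.4829
  t=3,j=0: stock 23.3367 → up 27.7707 (V=-12.9493), down 19.8362 (V=-20.8838). Price -11.7667; hedge Δ=1.0000, bond B=-35.1034.
  t=3,j=1: stock 32.6714 → up 38.8790 (V=-1.8410), down 27.7707 (V=-12.9493). Price -2.4320; hedge Δ=1.0000, bond B=-35.1034.
  t=3,j=2: stock 45.7400 → up 54.4306 (V=13.7106), down 38.8790 (V=-1.8410). Price 10.6366; hedge Δ=1.0000, bond B=-35.1034.
  t=3,j=3: stock 64.0360 → up 76.2029 (V=35.4829), down 54.4306 (V=13.7106). Price 28.9326; hedge Δ=1.0000, bond B=-35.1034.
  t=2,j=0: stock 27.4550 → up 32.6714 (V=-2.4320), down 23.3367 (V=-11.7667). Price -2.8066; hedge Δ=1.0000, bond B=-30.2616.
  t=2,j=1: stock 38.4370 → up 45.7400 (V=10.6366), down 32.6715 (V=-2.4320). Price 8.1754; hedge Δ=1.0000, bond B=-30.2616.
  t=2,j=2: stock 53.8118 → up 64.0360 (V=28.9326), down 45.7400 (V=10.6366). Price 23.5502; hedge Δ=1.0000, bond B=-30.2616.
  t=1,j=0: stock 32.3000 → up 38.4370 (V=8.1754), down 27.4550 (V=-2.8066). Price 6.2124; hedge Δ=1.0000, bond B=-26.0876.
  t=1,j=1: stock 45.2200 → up 53.8118 (V=23.5502), down 38.4370 (V=8.1754). Price 19.1324; hedge Δ=1.0000, bond B=-26.0876.
  t=0,j=0: stock 38.0000 → up 45.2200 (V=19.1324), down 32.3000 (V=6.2124). Price 15.5107; hedge Δ=1.0000, bond B=-22.4893.
Self-financing check: at every node Δ·S+B equals the discounted successor values.

(0,0): Delta=1.0000 Bond=-22.4893
(1,0): Delta=1.0000 Bond=-26.0876
(1,1): Delta=1.0000 Bond=-26.0876
(2,0): Delta=1.0000 Bond=-30.2616
(2,1): Delta=1.0000 Bond=-30.2616
(2,2): Delta=1.0000 Bond=-30.2616
(3,0): Delta=1.0000 Bond=-35.1034
(3,1): Delta=1.0000 Bond=-35.1034
(3,2): Delta=1.0000 Bond=-35.1034
(3,3): Delta=1.0000 Bond=-35.1034
V0=15.5107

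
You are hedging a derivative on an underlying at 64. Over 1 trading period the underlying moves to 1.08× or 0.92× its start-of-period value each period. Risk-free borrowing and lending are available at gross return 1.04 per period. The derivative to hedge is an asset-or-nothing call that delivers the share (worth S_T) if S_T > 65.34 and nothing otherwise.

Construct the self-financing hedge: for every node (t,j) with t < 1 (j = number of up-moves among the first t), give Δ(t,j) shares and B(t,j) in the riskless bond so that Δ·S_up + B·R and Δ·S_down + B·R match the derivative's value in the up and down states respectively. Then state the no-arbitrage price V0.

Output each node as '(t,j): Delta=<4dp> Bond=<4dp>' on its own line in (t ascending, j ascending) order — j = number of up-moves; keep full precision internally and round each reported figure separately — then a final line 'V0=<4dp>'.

The replicating-portfolio and risk-neutral prices coincide; use p* = (1.04−0.92)/(1.08−0.92) = 0.7500 for the latter.
At expiry t=1: V(1,0)=0.0000, V(1,1)=69.1200
(0,0): S=64.0000. Δ = (V_up−V_dn)/(S_up−S_dn) = (69.1200−0.0000)/(69.1200−58.8800) = 6.7500. V = [p*·69.1200 + (1−p*)·0.0000]/1.04 = 49.8462. B = V − Δ·S = -382.1538.
Check: Δ(0,0)·S0 + B(0,0) = 49.8462 = V0.

(0,0): Delta=6.7500 Bond=-382.1538
V0=49.8462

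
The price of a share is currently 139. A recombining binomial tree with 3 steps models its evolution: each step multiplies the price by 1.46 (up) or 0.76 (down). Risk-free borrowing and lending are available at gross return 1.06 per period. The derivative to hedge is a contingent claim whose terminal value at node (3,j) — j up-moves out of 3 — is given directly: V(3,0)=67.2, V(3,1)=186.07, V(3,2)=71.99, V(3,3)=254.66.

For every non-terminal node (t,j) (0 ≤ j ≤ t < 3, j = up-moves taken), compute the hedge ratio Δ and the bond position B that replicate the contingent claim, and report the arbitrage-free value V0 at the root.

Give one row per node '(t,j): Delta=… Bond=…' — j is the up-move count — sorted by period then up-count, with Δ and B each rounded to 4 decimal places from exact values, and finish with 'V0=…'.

Under the risk-neutral measure, an up-move has probability p* = (R−d)/(u−d) = 0.4286 and values discount at R = 1.06.
Terminal payoffs: V(3,0)=67.2000, V(3,1)=186.0700, V(3,2)=71.9900, V(3,3)=254.6600
(2,0): S=80.2864. Δ = (V_up−V_dn)/(S_up−S_dn) = (186.0700−67.2000)/(117.2181−61.0177) = 2.1151. V = [p*·186.0700 + (1−p*)·67.2000]/1.06 = 111.4569. B = V − Δ·S = -58.3574.
(2,1): S=154.2344. Δ = (V_up−V_dn)/(S_up−S_dn) = (71.9900−186.0700)/(225.1822−117.2181) = -1.0566. V = [p*·71.9900 + (1−p*)·186.0700]/1.06 = 129.4137. B = V − Δ·S = 292.3852.
(2,2): S=296.2924. Δ = (V_up−V_dn)/(S_up−S_dn) = (254.6600−71.9900)/(432.5869−225.1822) = 0.8807. V = [p*·254.6600 + (1−p*)·71.9900]/1.06 = 141.7709. B = V − Δ·S = -119.1863.
(1,0): S=105.6400. Δ = (V_up−V_dn)/(S_up−S_dn) = (129.4137−111.4569)/(154.2344−80.2864) = 0.2428. V = [p*·129.4137 + (1−p*)·111.4569]/1.06 = 112.4082. B = V − Δ·S = 86.7555.
(1,1): S=202.9400. Δ = (V_up−V_dn)/(S_up−S_dn) = (141.7709−129.4137)/(296.2924−154.2344) = 0.0870. V = [p*·141.7709 + (1−p*)·129.4137]/1.06 = 127.0846. B = V − Δ·S = 109.4315.
(0,0): S=139.0000. Δ = (V_up−V_dn)/(S_up−S_dn) = (127.0846−112.4082)/(202.9400−105.6400) = 0.1508. V = [p*·127.0846 + (1−p*)·112.4082]/1.06 = 111.9793. B = V − Δ·S = 91.0130.
Root portfolio cost Δ·139+B reproduces V0=111.9793.

(0,0): Delta=0.1508 Bond=91.0130
(1,0): Delta=0.2428 Bond=86.7555
(1,1): Delta=0.0870 Bond=109.4315
(2,0): Delta=2.1151 Bond=-58.3574
(2,1): Delta=-1.0566 Bond=292.3852
(2,2): Delta=0.8807 Bond=-119.1863
V0=111.9793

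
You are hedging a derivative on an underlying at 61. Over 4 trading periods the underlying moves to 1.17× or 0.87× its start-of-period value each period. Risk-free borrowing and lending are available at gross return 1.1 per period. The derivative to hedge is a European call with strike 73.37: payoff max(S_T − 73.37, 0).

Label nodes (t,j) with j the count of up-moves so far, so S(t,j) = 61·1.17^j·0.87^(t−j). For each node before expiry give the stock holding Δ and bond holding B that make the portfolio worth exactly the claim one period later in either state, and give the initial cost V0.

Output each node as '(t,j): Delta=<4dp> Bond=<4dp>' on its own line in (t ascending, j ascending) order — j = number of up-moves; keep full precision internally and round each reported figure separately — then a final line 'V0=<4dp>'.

Risk-neutral probability p* = (R−d)/(u−d) = (1.1−0.87)/(1.17−0.87) = 0.7667.
Terminal values V(4,·): V(4,0)=0.0000, V(4,1)=0.0000, V(4,2)=0.0000, V(4,3)=11.6276, V(4,4)=40.9371
Node (3,0) S=40.1687: V=(p*·0.0000+(1−p*)·0.0000)/1.1=0.0000; Δ=(0.0000−0.0000)/(46.9974−34.9468)=0.0000; B=V−Δ·S=0.0000
Node (3,1) S=54.0200: V=(p*·0.0000+(1−p*)·0.0000)/1.1=0.0000; Δ=(0.0000−0.0000)/(63.2033−46.9974)=0.0000; B=V−Δ·S=0.0000
Node (3,2) S=72.6475: V=(p*·11.6276+(1−p*)·0.0000)/1.1=8.1041; Δ=(11.6276−0.0000)/(84.9976−63.2033)=0.5335; B=V−Δ·S=-30.6546
Node (3,3) S=97.6984: V=(p*·40.9371+(1−p*)·11.6276)/1.1=30.9984; Δ=(40.9371−11.6276)/(114.3071−84.9976)=1.0000; B=V−Δ·S=-66.7000
Node (2,0) S=46.1709: V=(p*·0.0000+(1−p*)·0.0000)/1.1=0.0000; Δ=(0.0000−0.0000)/(54.0200−40.1687)=0.0000; B=V−Δ·S=0.0000
Node (2,1) S=62.0919: V=(p*·8.1041+(1−p*)·0.0000)/1.1=5.6483; Δ=(8.1041−0.0000)/(72.6475−54.0200)=0.4351; B=V−Δ·S=-21.3653
Node (2,2) S=83.5029: V=(p*·30.9984+(1−p*)·8.1041)/1.1=23.3240; Δ=(30.9984−8.1041)/(97.6984−72.6475)=0.9139; B=V−Δ·S=-52.9904
Node (1,0) S=53.0700: V=(p*·5.6483+(1−p*)·0.0000)/1.1=3.9367; Δ=(5.6483−0.0000)/(62.0919−46.1709)=0.3548; B=V−Δ·S=-14.8910
Node (1,1) S=71.3700: V=(p*·23.3240+(1−p*)·5.6483)/1.1=17.4542; Δ=(23.3240−5.6483)/(83.5029−62.0919)=0.8255; B=V−Δ·S=-41.4647
Node (0,0) S=61.0000: V=(p*·17.4542+(1−p*)·3.9367)/1.1=13.0001; Δ=(17.4542−3.9367)/(71.3700−53.0700)=0.7387; B=V−Δ·S=-32.0583
Self-financing check: at every node Δ·S+B equals the discounted successor values.

(0,0): Delta=0.7387 Bond=-32.0583
(1,0): Delta=0.3548 Bond=-14.8910
(1,1): Delta=0.8255 Bond=-41.4647
(2,0): Delta=0.0000 Bond=0.0000
(2,1): Delta=0.4351 Bond=-21.3653
(2,2): Delta=0.9139 Bond=-52.9904
(3,0): Delta=0.0000 Bond=0.0000
(3,1): Delta=0.0000 Bond=0.0000
(3,2): Delta=0.5335 Bond=-30.6546
(3,3): Delta=1.0000 Bond=-66.7000
V0=13.0001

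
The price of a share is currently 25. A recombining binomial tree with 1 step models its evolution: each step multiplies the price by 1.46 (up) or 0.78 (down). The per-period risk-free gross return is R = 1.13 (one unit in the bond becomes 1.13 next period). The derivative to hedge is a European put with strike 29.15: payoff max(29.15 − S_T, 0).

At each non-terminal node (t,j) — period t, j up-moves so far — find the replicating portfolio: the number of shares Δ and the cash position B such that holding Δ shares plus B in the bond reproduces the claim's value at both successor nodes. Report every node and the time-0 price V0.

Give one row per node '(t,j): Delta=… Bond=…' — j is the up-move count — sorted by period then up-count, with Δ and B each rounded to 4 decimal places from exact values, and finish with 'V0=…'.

(0,0): Delta=-0.5676 Bond=18.3355
V0=4.1443

The replicating-portfolio and risk-neutral prices coincide; use p* = (1.13−0.78)/(1.46−0.78) = 0.5147 for the latter.
Terminal values V(1,·): V(1,0)=9.6500, V(1,1)=0.0000
Node (0,0) S=25.0000: V=(p*·0.0000+(1−p*)·9.6500)/1.13=4.1443; Δ=(0.0000−9.6500)/(36.5000−19.5000)=-0.5676; B=V−Δ·S=18.3355
Each (Δ,B) replicates both successor values, so the strategy is self-financing and V0 is arbitrage-free.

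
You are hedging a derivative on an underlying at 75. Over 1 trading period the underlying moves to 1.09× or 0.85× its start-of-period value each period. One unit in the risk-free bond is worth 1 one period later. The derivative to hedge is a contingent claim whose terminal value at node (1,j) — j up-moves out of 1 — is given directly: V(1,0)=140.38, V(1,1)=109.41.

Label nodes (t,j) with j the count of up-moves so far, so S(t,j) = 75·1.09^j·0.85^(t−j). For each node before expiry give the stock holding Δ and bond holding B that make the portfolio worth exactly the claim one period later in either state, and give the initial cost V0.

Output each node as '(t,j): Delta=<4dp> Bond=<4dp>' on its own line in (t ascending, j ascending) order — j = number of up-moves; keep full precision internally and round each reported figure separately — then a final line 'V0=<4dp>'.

The replicating-portfolio and risk-neutral prices coincide; use p* = (1−0.85)/(1.09−0.85) = 0.6250 for the latter.
Terminal values V(1,·): V(1,0)=140.3800, V(1,1)=109.4100
Node (0,0) S=75.0000: V=(p*·109.4100+(1−p*)·140.3800)/1=121.0238; Δ=(109.4100−140.3800)/(81.7500−63.7500)=-1.7206; B=V−Δ·S=250.0654
Root portfolio cost Δ·75+B reproduces V0=121.0238.

(0,0): Delta=-1.7206 Bond=250.0654
V0=121.0238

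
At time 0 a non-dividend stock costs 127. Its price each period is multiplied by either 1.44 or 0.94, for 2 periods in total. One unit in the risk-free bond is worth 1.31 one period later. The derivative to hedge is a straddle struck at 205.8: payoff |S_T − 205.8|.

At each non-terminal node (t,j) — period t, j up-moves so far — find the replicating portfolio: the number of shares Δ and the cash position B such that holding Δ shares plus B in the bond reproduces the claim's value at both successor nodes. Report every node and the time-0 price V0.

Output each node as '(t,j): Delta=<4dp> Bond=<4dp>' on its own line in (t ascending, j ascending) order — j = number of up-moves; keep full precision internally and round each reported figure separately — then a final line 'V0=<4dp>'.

(0,0): Delta=0.0239 Bond=26.6189
(1,0): Delta=-1.0000 Bond=157.0992
(1,1): Delta=0.2587 Bond=-8.0744
V0=29.6492

No-arbitrage ⇒ martingale measure with p* = (R−d)/(u−d) = 0.7400.
Terminal payoffs: V(2,0)=93.5828, V(2,1)=33.8928, V(2,2)=57.5472
Node (1,0) S=119.3800: V=(p*·33.8928+(1−p*)·93.5828)/1.31=37.7192; Δ=(33.8928−93.5828)/(171.9072−112.2172)=-1.0000; B=V−Δ·S=157.0992
Node (1,1) S=182.8800: V=(p*·57.5472+(1−p*)·33.8928)/1.31=39.2344; Δ=(57.5472−33.8928)/(263.3472−171.9072)=0.2587; B=V−Δ·S=-8.0744
Node (0,0) S=127.0000: V=(p*·39.2344+(1−p*)·37.7192)/1.31=29.6492; Δ=(39.2344−37.7192)/(182.8800−119.3800)=0.0239; B=V−Δ·S=26.6189
Each (Δ,B) replicates both successor values, so the strategy is self-financing and V0 is arbitrage-free.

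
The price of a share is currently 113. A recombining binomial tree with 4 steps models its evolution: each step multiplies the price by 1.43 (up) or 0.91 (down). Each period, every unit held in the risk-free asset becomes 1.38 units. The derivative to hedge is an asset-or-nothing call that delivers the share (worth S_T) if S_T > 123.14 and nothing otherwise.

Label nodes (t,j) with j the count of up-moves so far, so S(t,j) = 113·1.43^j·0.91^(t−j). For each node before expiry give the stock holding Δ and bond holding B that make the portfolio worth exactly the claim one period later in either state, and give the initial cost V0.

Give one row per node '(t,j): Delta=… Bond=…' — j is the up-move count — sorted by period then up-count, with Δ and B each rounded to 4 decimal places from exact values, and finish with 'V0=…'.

(0,0): Delta=1.0195 Bond=-2.3148
(1,0): Delta=1.2038 Bond=-22.1475
(1,1): Delta=1.0070 Bond=-1.1781
(2,0): Delta=2.5756 Bond=-158.9307
(2,1): Delta=1.1110 Bond=-16.9075
(2,2): Delta=1.0000 Bond=0.0000
(3,0): Delta=0.0000 Bond=0.0000
(3,1): Delta=2.7500 Bond=-242.6567
(3,2): Delta=1.0000 Bond=0.0000
(3,3): Delta=1.0000 Bond=0.0000
V0=112.8903

No-arbitrage ⇒ martingale measure with p* = (R−d)/(u−d) = 0.9038.
At expiry t=4: V(4,0)=0.0000, V(4,1)=0.0000, V(4,2)=191.3521, V(4,3)=300.6962, V(4,4)=472.5226
Node (3,0) S=85.1535: V=(p*·0.0000+(1−p*)·0.0000)/1.38=0.0000; Δ=(0.0000−0.0000)/(121.7695−77.4897)=0.0000; B=V−Δ·S=0.0000
Node (3,1) S=133.8127: V=(p*·191.3521+(1−p*)·0.0000)/1.38=125.3282; Δ=(191.3521−0.0000)/(191.3521−121.7695)=2.7500; B=V−Δ·S=-242.6567
Node (3,2) S=210.2771: V=(p*·300.6962+(1−p*)·191.3521)/1.38=210.2771; Δ=(300.6962−191.3521)/(300.6962−191.3521)=1.0000; B=V−Δ·S=0.0000
Node (3,3) S=330.4354: V=(p*·472.5226+(1−p*)·300.6962)/1.38=330.4354; Δ=(472.5226−300.6962)/(472.5226−300.6962)=1.0000; B=V−Δ·S=0.0000
Node (2,0) S=93.5753: V=(p*·125.3282+(1−p*)·0.0000)/1.38=82.0851; Δ=(125.3282−0.0000)/(133.8127−85.1535)=2.5756; B=V−Δ·S=-158.9307
Node (2,1) S=147.0469: V=(p*·210.2771+(1−p*)·125.3282)/1.38=146.4557; Δ=(210.2771−125.3282)/(210.2771−133.8127)=1.1110; B=V−Δ·S=-16.9075
Node (2,2) S=231.0737: V=(p*·330.4354+(1−p*)·210.2771)/1.38=231.0737; Δ=(330.4354−210.2771)/(330.4354−210.2771)=1.0000; B=V−Δ·S=0.0000
Node (1,0) S=102.8300: V=(p*·146.4557+(1−p*)·82.0851)/1.38=101.6422; Δ=(146.4557−82.0851)/(147.0469−93.5753)=1.2038; B=V−Δ·S=-22.1475
Node (1,1) S=161.5900: V=(p*·231.0737+(1−p*)·146.4557)/1.38=161.5488; Δ=(231.0737−146.4557)/(231.0737−147.0469)=1.0070; B=V−Δ·S=-1.1781
Node (0,0) S=113.0000: V=(p*·161.5488+(1−p*)·101.6422)/1.38=112.8903; Δ=(161.5488−101.6422)/(161.5900−102.8300)=1.0195; B=V−Δ·S=-2.3148
The time-0 hedge costs 112.8903, which is the no-arbitrage price.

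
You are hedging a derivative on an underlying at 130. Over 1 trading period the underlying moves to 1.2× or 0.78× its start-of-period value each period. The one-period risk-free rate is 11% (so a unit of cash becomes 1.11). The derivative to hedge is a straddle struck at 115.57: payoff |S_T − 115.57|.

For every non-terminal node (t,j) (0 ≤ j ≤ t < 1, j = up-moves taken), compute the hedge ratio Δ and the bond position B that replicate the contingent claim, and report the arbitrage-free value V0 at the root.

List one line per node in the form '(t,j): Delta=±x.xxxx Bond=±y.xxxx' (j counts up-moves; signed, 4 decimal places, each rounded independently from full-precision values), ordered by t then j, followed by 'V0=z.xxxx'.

(0,0): Delta=0.4810 Bond=-31.1699
V0=31.3539

Risk-neutral probability p* = (R−d)/(u−d) = (1.11−0.78)/(1.2−0.78) = 0.7857.
Terminal payoffs: V(1,0)=14.1700, V(1,1)=40.4300
Node (0,0) S=130.0000: V=(p*·40.4300+(1−p*)·14.1700)/1.11=31.3539; Δ=(40.4300−14.1700)/(156.0000−101.4000)=0.4810; B=V−Δ·S=-31.1699
Each (Δ,B) replicates both successor values, so the strategy is self-financing and V0 is arbitrage-free.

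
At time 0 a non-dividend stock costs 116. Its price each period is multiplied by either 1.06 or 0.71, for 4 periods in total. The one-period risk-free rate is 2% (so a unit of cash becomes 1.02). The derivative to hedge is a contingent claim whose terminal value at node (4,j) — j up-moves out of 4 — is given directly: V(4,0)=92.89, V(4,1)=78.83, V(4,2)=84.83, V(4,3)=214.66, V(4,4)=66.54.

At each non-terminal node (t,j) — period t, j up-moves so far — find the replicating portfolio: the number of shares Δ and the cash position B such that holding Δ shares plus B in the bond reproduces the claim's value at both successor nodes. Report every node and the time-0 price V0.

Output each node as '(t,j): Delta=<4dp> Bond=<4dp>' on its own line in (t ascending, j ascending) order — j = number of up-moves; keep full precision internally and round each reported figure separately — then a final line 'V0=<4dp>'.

(0,0): Delta=-1.5739 Bond=288.6134
(1,0): Delta=3.4305 Bond=-117.7730
(1,1): Delta=-2.0064 Bond=347.5674
(2,0): Delta=0.1776 Bond=70.0847
(2,1): Delta=3.7116 Bond=-144.6720
(2,2): Delta=-2.5006 Bond=418.9305
(3,0): Delta=-0.9676 Bond=119.0311
(3,1): Delta=0.2766 Bond=65.3515
(3,2): Delta=4.0085 Bond=-175.0387
(3,3): Delta=-3.0632 Bond=505.0314
V0=106.0413

Risk-neutral probability p* = (R−d)/(u−d) = (1.02−0.71)/(1.06−0.71) = 0.8857.
Terminal values V(4,·): V(4,0)=92.8900, V(4,1)=78.8300, V(4,2)=84.8300, V(4,3)=214.6600, V(4,4)=66.5400
(3,0): S=41.5177. Δ = (V_up−V_dn)/(S_up−S_dn) = (78.8300−92.8900)/(44.0087−29.4775) = -0.9676. V = [p*·78.8300 + (1−p*)·92.8900]/1.02 = 78.8597. B = V − Δ·S = 119.0311.
(3,1): S=61.9841. Δ = (V_up−V_dn)/(S_up−S_dn) = (84.8300−78.8300)/(65.7032−44.0087) = 0.2766. V = [p*·84.8300 + (1−p*)·78.8300]/1.02 = 82.4944. B = V − Δ·S = 65.3515.
(3,2): S=92.5397. Δ = (V_up−V_dn)/(S_up−S_dn) = (214.6600−84.8300)/(98.0921−65.7032) = 4.0085. V = [p*·214.6600 + (1−p*)·84.8300]/1.02 = 195.9042. B = V − Δ·S = -175.0387.
(3,3): S=138.1579. Δ = (V_up−V_dn)/(S_up−S_dn) = (66.5400−214.6600)/(146.4473−98.0921) = -3.0632. V = [p*·66.5400 + (1−p*)·214.6600]/1.02 = 81.8314. B = V − Δ·S = 505.0314.
(2,0): S=58.4756. Δ = (V_up−V_dn)/(S_up−S_dn) = (82.4944−78.8597)/(61.9841−41.5177) = 0.1776. V = [p*·82.4944 + (1−p*)·78.8597]/1.02 = 80.4696. B = V − Δ·S = 70.0847.
(2,1): S=87.3016. Δ = (V_up−V_dn)/(S_up−S_dn) = (195.9042−82.4944)/(92.5397−61.9841) = 3.7116. V = [p*·195.9042 + (1−p*)·82.4944]/1.02 = 179.3560. B = V − Δ·S = -144.6720.
(2,2): S=130.3376. Δ = (V_up−V_dn)/(S_up−S_dn) = (81.8314−195.9042)/(138.1579−92.5397) = -2.5006. V = [p*·81.8314 + (1−p*)·195.9042]/1.02 = 93.0081. B = V − Δ·S = 418.9305.
(1,0): S=82.3600. Δ = (V_up−V_dn)/(S_up−S_dn) = (179.3560−80.4696)/(87.3016−58.4756) = 3.4305. V = [p*·179.3560 + (1−p*)·80.4696]/1.02 = 164.7595. B = V − Δ·S = -117.7730.
(1,1): S=122.9600. Δ = (V_up−V_dn)/(S_up−S_dn) = (93.0081−179.3560)/(130.3376−87.3016) = -2.0064. V = [p*·93.0081 + (1−p*)·179.3560]/1.02 = 100.8592. B = V − Δ·S = 347.5674.
(0,0): S=116.0000. Δ = (V_up−V_dn)/(S_up−S_dn) = (100.8592−164.7595)/(122.9600−82.3600) = -1.5739. V = [p*·100.8592 + (1−p*)·164.7595]/1.02 = 106.0413. B = V − Δ·S = 288.6134.
Root portfolio cost Δ·116+B reproduces V0=106.0413.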